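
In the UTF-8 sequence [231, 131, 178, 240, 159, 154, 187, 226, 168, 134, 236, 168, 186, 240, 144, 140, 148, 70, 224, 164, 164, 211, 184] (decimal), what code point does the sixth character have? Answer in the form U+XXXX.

Offset 0: leading byte 0xE7 = 11100111 → 3-byte char #1 = E7 83 B2.
Offset 3: leading byte 0xF0 = 11110000 → 4-byte char #2 = F0 9F 9A BB.
Offset 7: leading byte 0xE2 = 11100010 → 3-byte char #3 = E2 A8 86.
Offset 10: leading byte 0xEC = 11101100 → 3-byte char #4 = EC A8 BA.
Offset 13: leading byte 0xF0 = 11110000 → 4-byte char #5 = F0 90 8C 94.
Offset 17: leading byte 0x46 = 01000110 → 1-byte char #6 = 46.
Leading byte 0x46 = 01000110 matches 0xxxxxxx → 1-byte sequence.
Byte 1: 0x46 = 01000110, payload 1000110 (7 bits).
Concatenate: 1000110 = 0x46 (7 bits → U+0046).

U+0046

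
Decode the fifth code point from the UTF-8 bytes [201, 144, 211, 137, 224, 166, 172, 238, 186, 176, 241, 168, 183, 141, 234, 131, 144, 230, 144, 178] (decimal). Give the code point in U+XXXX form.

Offset 0: leading byte 0xC9 = 11001001 → 2-byte char #1 = C9 90.
Offset 2: leading byte 0xD3 = 11010011 → 2-byte char #2 = D3 89.
Offset 4: leading byte 0xE0 = 11100000 → 3-byte char #3 = E0 A6 AC.
Offset 7: leading byte 0xEE = 11101110 → 3-byte char #4 = EE BA B0.
Offset 10: leading byte 0xF1 = 11110001 → 4-byte char #5 = F1 A8 B7 8D.
Leading byte 0xF1 = 11110001 matches 11110xxx → 4-byte sequence.
Byte 1: 0xF1 = 11110001, payload 001 (3 bits).
Byte 2: 0xA8 = 10101000 (10xxxxxx ✓), payload 101000.
Byte 3: 0xB7 = 10110111 (10xxxxxx ✓), payload 110111.
Byte 4: 0x8D = 10001101 (10xxxxxx ✓), payload 001101.
Concatenate: 001101000110111001101 = 0x68DCD (21 bits → U+68DCD).

U+68DCD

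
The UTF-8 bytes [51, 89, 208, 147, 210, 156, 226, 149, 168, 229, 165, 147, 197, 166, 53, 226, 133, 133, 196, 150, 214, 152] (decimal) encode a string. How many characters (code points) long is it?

11

Byte at offset 0: 0x33 = 00110011 → 1-byte char (#1). Advance 1.
Byte at offset 1: 0x59 = 01011001 → 1-byte char (#2). Advance 1.
Byte at offset 2: 0xD0 = 11010000 → 2-byte char (#3). Advance 2.
Byte at offset 4: 0xD2 = 11010010 → 2-byte char (#4). Advance 2.
Byte at offset 6: 0xE2 = 11100010 → 3-byte char (#5). Advance 3.
Byte at offset 9: 0xE5 = 11100101 → 3-byte char (#6). Advance 3.
Byte at offset 12: 0xC5 = 11000101 → 2-byte char (#7). Advance 2.
Byte at offset 14: 0x35 = 00110101 → 1-byte char (#8). Advance 1.
Byte at offset 15: 0xE2 = 11100010 → 3-byte char (#9). Advance 3.
Byte at offset 18: 0xC4 = 11000100 → 2-byte char (#10). Advance 2.
Byte at offset 20: 0xD6 = 11010110 → 2-byte char (#11). Advance 2.
Reached end at offset 22 after 11 code points.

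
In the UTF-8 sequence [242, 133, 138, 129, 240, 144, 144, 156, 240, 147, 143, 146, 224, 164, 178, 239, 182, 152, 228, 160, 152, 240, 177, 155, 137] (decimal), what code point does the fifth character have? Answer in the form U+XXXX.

Offset 0: leading byte 0xF2 = 11110010 → 4-byte char #1 = F2 85 8A 81.
Offset 4: leading byte 0xF0 = 11110000 → 4-byte char #2 = F0 90 90 9C.
Offset 8: leading byte 0xF0 = 11110000 → 4-byte char #3 = F0 93 8F 92.
Offset 12: leading byte 0xE0 = 11100000 → 3-byte char #4 = E0 A4 B2.
Offset 15: leading byte 0xEF = 11101111 → 3-byte char #5 = EF B6 98.
Leading byte 0xEF = 11101111 matches 1110xxxx → 3-byte sequence.
Byte 1: 0xEF = 11101111, payload 1111 (4 bits).
Byte 2: 0xB6 = 10110110 (10xxxxxx ✓), payload 110110.
Byte 3: 0x98 = 10011000 (10xxxxxx ✓), payload 011000.
Concatenate: 1111110110011000 = 0xFD98 (16 bits → U+FD98).

U+FD98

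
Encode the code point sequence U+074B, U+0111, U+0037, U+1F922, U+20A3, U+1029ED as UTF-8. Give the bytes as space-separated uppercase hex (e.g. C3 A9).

U+074B: 2-byte form → DD 8B.
U+0111: 2-byte form → C4 91.
U+0037: 1-byte form → 37.
U+1F922: 4-byte form → F0 9F A4 A2.
U+20A3: 3-byte form → E2 82 A3.
U+1029ED: 4-byte form → F4 82 A7 AD.
Concatenated (16 bytes): DD 8B C4 91 37 F0 9F A4 A2 E2 82 A3 F4 82 A7 AD.

DD 8B C4 91 37 F0 9F A4 A2 E2 82 A3 F4 82 A7 AD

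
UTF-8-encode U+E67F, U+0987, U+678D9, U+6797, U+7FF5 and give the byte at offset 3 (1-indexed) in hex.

0xBF

1-indexed offset 3 is 0-indexed offset 2.
U+E67F → 3-byte form EE 99 BF at offsets 0–2.
Offset 2 falls in char 1's range; it's byte 3 of EE 99 BF = 0xBF.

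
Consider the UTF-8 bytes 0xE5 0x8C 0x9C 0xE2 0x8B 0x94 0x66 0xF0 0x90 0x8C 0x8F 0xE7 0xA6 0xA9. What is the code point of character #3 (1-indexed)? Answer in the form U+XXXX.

U+0066

Offset 0: leading byte 0xE5 = 11100101 → 3-byte char #1 = E5 8C 9C.
Offset 3: leading byte 0xE2 = 11100010 → 3-byte char #2 = E2 8B 94.
Offset 6: leading byte 0x66 = 01100110 → 1-byte char #3 = 66.
Leading byte 0x66 = 01100110 matches 0xxxxxxx → 1-byte sequence.
Byte 1: 0x66 = 01100110, payload 1100110 (7 bits).
Concatenate: 1100110 = 0x66 (7 bits → U+0066).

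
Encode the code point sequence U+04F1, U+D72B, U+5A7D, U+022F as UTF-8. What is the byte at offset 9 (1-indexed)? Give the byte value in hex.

1-indexed offset 9 is 0-indexed offset 8.
U+04F1 → 2-byte form D3 B1 at offsets 0–1.
U+D72B → 3-byte form ED 9C AB at offsets 2–4.
U+5A7D → 3-byte form E5 A9 BD at offsets 5–7.
U+022F → 2-byte form C8 AF at offsets 8–9.
Offset 8 falls in char 4's range; it's byte 1 of C8 AF = 0xC8.

0xC8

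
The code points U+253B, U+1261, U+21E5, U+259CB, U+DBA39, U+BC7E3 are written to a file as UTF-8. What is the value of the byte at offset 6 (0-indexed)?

0xE2

U+253B → 3-byte form E2 94 BB at offsets 0–2.
U+1261 → 3-byte form E1 89 A1 at offsets 3–5.
U+21E5 → 3-byte form E2 87 A5 at offsets 6–8.
Offset 6 falls in char 3's range; it's byte 1 of E2 87 A5 = 0xE2.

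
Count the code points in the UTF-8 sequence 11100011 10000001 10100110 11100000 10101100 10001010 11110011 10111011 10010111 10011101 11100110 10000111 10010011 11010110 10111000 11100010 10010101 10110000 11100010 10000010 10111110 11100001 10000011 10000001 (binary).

8

Byte at offset 0: 0xE3 = 11100011 → 3-byte char (#1). Advance 3.
Byte at offset 3: 0xE0 = 11100000 → 3-byte char (#2). Advance 3.
Byte at offset 6: 0xF3 = 11110011 → 4-byte char (#3). Advance 4.
Byte at offset 10: 0xE6 = 11100110 → 3-byte char (#4). Advance 3.
Byte at offset 13: 0xD6 = 11010110 → 2-byte char (#5). Advance 2.
Byte at offset 15: 0xE2 = 11100010 → 3-byte char (#6). Advance 3.
Byte at offset 18: 0xE2 = 11100010 → 3-byte char (#7). Advance 3.
Byte at offset 21: 0xE1 = 11100001 → 3-byte char (#8). Advance 3.
Reached end at offset 24 after 8 code points.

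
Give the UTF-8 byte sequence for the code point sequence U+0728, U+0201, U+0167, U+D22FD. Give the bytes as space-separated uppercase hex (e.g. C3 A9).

DC A8 C8 81 C5 A7 F3 92 8B BD

U+0728: 2-byte form → DC A8.
U+0201: 2-byte form → C8 81.
U+0167: 2-byte form → C5 A7.
U+D22FD: 4-byte form → F3 92 8B BD.
Concatenated (10 bytes): DC A8 C8 81 C5 A7 F3 92 8B BD.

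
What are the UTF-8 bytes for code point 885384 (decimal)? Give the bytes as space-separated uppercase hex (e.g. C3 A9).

U+D8288 = 0xD8288 = 885384 decimal. In range U+10000–U+10FFFF → 4-byte form: 11110xxx 10xxxxxx 10xxxxxx 10xxxxxx.
Binary (21 bits): 011011000001010001000.
Split 3+6+6+6: 011 | 011000 | 001010 | 001000.
Byte 1: 11110011 = 0xF3.
Byte 2: 10011000 = 0x98.
Byte 3: 10001010 = 0x8A.
Byte 4: 10001000 = 0x88.

F3 98 8A 88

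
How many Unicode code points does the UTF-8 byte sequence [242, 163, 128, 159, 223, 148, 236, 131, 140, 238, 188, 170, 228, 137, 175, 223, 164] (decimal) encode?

Byte at offset 0: 0xF2 = 11110010 → 4-byte char (#1). Advance 4.
Byte at offset 4: 0xDF = 11011111 → 2-byte char (#2). Advance 2.
Byte at offset 6: 0xEC = 11101100 → 3-byte char (#3). Advance 3.
Byte at offset 9: 0xEE = 11101110 → 3-byte char (#4). Advance 3.
Byte at offset 12: 0xE4 = 11100100 → 3-byte char (#5). Advance 3.
Byte at offset 15: 0xDF = 11011111 → 2-byte char (#6). Advance 2.
Reached end at offset 17 after 6 code points.

6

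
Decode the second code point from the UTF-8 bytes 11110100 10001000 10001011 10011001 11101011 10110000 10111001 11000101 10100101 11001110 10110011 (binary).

U+BC39

Offset 0: leading byte 0xF4 = 11110100 → 4-byte char #1 = F4 88 8B 99.
Offset 4: leading byte 0xEB = 11101011 → 3-byte char #2 = EB B0 B9.
Leading byte 0xEB = 11101011 matches 1110xxxx → 3-byte sequence.
Byte 1: 0xEB = 11101011, payload 1011 (4 bits).
Byte 2: 0xB0 = 10110000 (10xxxxxx ✓), payload 110000.
Byte 3: 0xB9 = 10111001 (10xxxxxx ✓), payload 111001.
Concatenate: 1011110000111001 = 0xBC39 (16 bits → U+BC39).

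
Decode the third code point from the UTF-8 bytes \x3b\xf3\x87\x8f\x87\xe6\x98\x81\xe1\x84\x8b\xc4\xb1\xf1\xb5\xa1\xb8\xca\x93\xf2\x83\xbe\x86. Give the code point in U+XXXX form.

U+6601

Offset 0: leading byte 0x3B = 00111011 → 1-byte char #1 = 3B.
Offset 1: leading byte 0xF3 = 11110011 → 4-byte char #2 = F3 87 8F 87.
Offset 5: leading byte 0xE6 = 11100110 → 3-byte char #3 = E6 98 81.
Leading byte 0xE6 = 11100110 matches 1110xxxx → 3-byte sequence.
Byte 1: 0xE6 = 11100110, payload 0110 (4 bits).
Byte 2: 0x98 = 10011000 (10xxxxxx ✓), payload 011000.
Byte 3: 0x81 = 10000001 (10xxxxxx ✓), payload 000001.
Concatenate: 0110011000000001 = 0x6601 (16 bits → U+6601).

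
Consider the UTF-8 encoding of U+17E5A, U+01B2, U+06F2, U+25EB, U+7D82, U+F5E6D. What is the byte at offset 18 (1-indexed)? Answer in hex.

0xAD

1-indexed offset 18 is 0-indexed offset 17.
U+17E5A → 4-byte form F0 97 B9 9A at offsets 0–3.
U+01B2 → 2-byte form C6 B2 at offsets 4–5.
U+06F2 → 2-byte form DB B2 at offsets 6–7.
U+25EB → 3-byte form E2 97 AB at offsets 8–10.
U+7D82 → 3-byte form E7 B6 82 at offsets 11–13.
U+F5E6D → 4-byte form F3 B5 B9 AD at offsets 14–17.
Offset 17 falls in char 6's range; it's byte 4 of F3 B5 B9 AD = 0xAD.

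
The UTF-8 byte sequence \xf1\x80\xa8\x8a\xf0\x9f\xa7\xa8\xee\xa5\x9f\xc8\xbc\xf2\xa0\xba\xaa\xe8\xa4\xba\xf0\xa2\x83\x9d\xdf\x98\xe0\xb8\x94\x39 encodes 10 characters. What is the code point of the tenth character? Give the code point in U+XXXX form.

U+0039

Offset 0: leading byte 0xF1 = 11110001 → 4-byte char #1 = F1 80 A8 8A.
Offset 4: leading byte 0xF0 = 11110000 → 4-byte char #2 = F0 9F A7 A8.
Offset 8: leading byte 0xEE = 11101110 → 3-byte char #3 = EE A5 9F.
Offset 11: leading byte 0xC8 = 11001000 → 2-byte char #4 = C8 BC.
Offset 13: leading byte 0xF2 = 11110010 → 4-byte char #5 = F2 A0 BA AA.
Offset 17: leading byte 0xE8 = 11101000 → 3-byte char #6 = E8 A4 BA.
Offset 20: leading byte 0xF0 = 11110000 → 4-byte char #7 = F0 A2 83 9D.
Offset 24: leading byte 0xDF = 11011111 → 2-byte char #8 = DF 98.
Offset 26: leading byte 0xE0 = 11100000 → 3-byte char #9 = E0 B8 94.
Offset 29: leading byte 0x39 = 00111001 → 1-byte char #10 = 39.
Leading byte 0x39 = 00111001 matches 0xxxxxxx → 1-byte sequence.
Byte 1: 0x39 = 00111001, payload 0111001 (7 bits).
Concatenate: 0111001 = 0x39 (7 bits → U+0039).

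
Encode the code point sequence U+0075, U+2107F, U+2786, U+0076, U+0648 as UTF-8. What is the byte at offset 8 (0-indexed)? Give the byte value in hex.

0x76

U+0075 → 1-byte form 75 at offsets 0–0.
U+2107F → 4-byte form F0 A1 81 BF at offsets 1–4.
U+2786 → 3-byte form E2 9E 86 at offsets 5–7.
U+0076 → 1-byte form 76 at offsets 8–8.
Offset 8 falls in char 4's range; it's byte 1 of 76 = 0x76.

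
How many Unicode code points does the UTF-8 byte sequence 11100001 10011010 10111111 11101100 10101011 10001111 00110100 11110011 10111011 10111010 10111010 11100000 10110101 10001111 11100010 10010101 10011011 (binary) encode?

6

Byte at offset 0: 0xE1 = 11100001 → 3-byte char (#1). Advance 3.
Byte at offset 3: 0xEC = 11101100 → 3-byte char (#2). Advance 3.
Byte at offset 6: 0x34 = 00110100 → 1-byte char (#3). Advance 1.
Byte at offset 7: 0xF3 = 11110011 → 4-byte char (#4). Advance 4.
Byte at offset 11: 0xE0 = 11100000 → 3-byte char (#5). Advance 3.
Byte at offset 14: 0xE2 = 11100010 → 3-byte char (#6). Advance 3.
Reached end at offset 17 after 6 code points.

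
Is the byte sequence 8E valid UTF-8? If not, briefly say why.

Byte 0x8E = 10001110 has the form 10xxxxxx — a continuation byte — but there is no preceding leading byte.

invalid (continuation byte with no leading byte)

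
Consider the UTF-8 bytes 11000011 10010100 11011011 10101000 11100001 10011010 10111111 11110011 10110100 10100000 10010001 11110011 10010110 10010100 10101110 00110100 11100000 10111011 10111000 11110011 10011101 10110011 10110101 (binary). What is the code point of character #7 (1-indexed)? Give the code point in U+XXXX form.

Offset 0: leading byte 0xC3 = 11000011 → 2-byte char #1 = C3 94.
Offset 2: leading byte 0xDB = 11011011 → 2-byte char #2 = DB A8.
Offset 4: leading byte 0xE1 = 11100001 → 3-byte char #3 = E1 9A BF.
Offset 7: leading byte 0xF3 = 11110011 → 4-byte char #4 = F3 B4 A0 91.
Offset 11: leading byte 0xF3 = 11110011 → 4-byte char #5 = F3 96 94 AE.
Offset 15: leading byte 0x34 = 00110100 → 1-byte char #6 = 34.
Offset 16: leading byte 0xE0 = 11100000 → 3-byte char #7 = E0 BB B8.
Leading byte 0xE0 = 11100000 matches 1110xxxx → 3-byte sequence.
Byte 1: 0xE0 = 11100000, payload 0000 (4 bits).
Byte 2: 0xBB = 10111011 (10xxxxxx ✓), payload 111011.
Byte 3: 0xB8 = 10111000 (10xxxxxx ✓), payload 111000.
Concatenate: 0000111011111000 = 0xEF8 (16 bits → U+0EF8).

U+0EF8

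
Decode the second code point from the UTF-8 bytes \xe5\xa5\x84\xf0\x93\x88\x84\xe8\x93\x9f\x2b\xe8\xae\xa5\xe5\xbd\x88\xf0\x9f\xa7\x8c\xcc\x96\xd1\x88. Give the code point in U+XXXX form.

U+13204

Offset 0: leading byte 0xE5 = 11100101 → 3-byte char #1 = E5 A5 84.
Offset 3: leading byte 0xF0 = 11110000 → 4-byte char #2 = F0 93 88 84.
Leading byte 0xF0 = 11110000 matches 11110xxx → 4-byte sequence.
Byte 1: 0xF0 = 11110000, payload 000 (3 bits).
Byte 2: 0x93 = 10010011 (10xxxxxx ✓), payload 010011.
Byte 3: 0x88 = 10001000 (10xxxxxx ✓), payload 001000.
Byte 4: 0x84 = 10000100 (10xxxxxx ✓), payload 000100.
Concatenate: 000010011001000000100 = 0x13204 (21 bits → U+13204).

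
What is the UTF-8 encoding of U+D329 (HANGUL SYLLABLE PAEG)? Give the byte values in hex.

U+D329 = 0xD329 = 54057 decimal. In range U+0800–U+FFFF → 3-byte form: 1110xxxx 10xxxxxx 10xxxxxx.
Binary (16 bits): 1101001100101001.
Split 4+6+6: 1101 | 001100 | 101001.
Byte 1: 11101101 = 0xED.
Byte 2: 10001100 = 0x8C.
Byte 3: 10101001 = 0xA9.

ED 8C A9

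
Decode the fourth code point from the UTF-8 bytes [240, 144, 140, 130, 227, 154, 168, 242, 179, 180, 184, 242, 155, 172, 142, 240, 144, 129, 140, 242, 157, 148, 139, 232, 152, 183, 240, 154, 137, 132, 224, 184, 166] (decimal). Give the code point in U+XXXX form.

U+9BB0E

Offset 0: leading byte 0xF0 = 11110000 → 4-byte char #1 = F0 90 8C 82.
Offset 4: leading byte 0xE3 = 11100011 → 3-byte char #2 = E3 9A A8.
Offset 7: leading byte 0xF2 = 11110010 → 4-byte char #3 = F2 B3 B4 B8.
Offset 11: leading byte 0xF2 = 11110010 → 4-byte char #4 = F2 9B AC 8E.
Leading byte 0xF2 = 11110010 matches 11110xxx → 4-byte sequence.
Byte 1: 0xF2 = 11110010, payload 010 (3 bits).
Byte 2: 0x9B = 10011011 (10xxxxxx ✓), payload 011011.
Byte 3: 0xAC = 10101100 (10xxxxxx ✓), payload 101100.
Byte 4: 0x8E = 10001110 (10xxxxxx ✓), payload 001110.
Concatenate: 010011011101100001110 = 0x9BB0E (21 bits → U+9BB0E).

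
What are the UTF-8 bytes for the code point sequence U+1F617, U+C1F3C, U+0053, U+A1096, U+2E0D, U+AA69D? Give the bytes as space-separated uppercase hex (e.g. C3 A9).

U+1F617: 4-byte form → F0 9F 98 97.
U+C1F3C: 4-byte form → F3 81 BC BC.
U+0053: 1-byte form → 53.
U+A1096: 4-byte form → F2 A1 82 96.
U+2E0D: 3-byte form → E2 B8 8D.
U+AA69D: 4-byte form → F2 AA 9A 9D.
Concatenated (20 bytes): F0 9F 98 97 F3 81 BC BC 53 F2 A1 82 96 E2 B8 8D F2 AA 9A 9D.

F0 9F 98 97 F3 81 BC BC 53 F2 A1 82 96 E2 B8 8D F2 AA 9A 9D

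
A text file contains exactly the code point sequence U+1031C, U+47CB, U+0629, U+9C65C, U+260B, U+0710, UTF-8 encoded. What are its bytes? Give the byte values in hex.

F0 90 8C 9C E4 9F 8B D8 A9 F2 9C 99 9C E2 98 8B DC 90

U+1031C: 4-byte form → F0 90 8C 9C.
U+47CB: 3-byte form → E4 9F 8B.
U+0629: 2-byte form → D8 A9.
U+9C65C: 4-byte form → F2 9C 99 9C.
U+260B: 3-byte form → E2 98 8B.
U+0710: 2-byte form → DC 90.
Concatenated (18 bytes): F0 90 8C 9C E4 9F 8B D8 A9 F2 9C 99 9C E2 98 8B DC 90.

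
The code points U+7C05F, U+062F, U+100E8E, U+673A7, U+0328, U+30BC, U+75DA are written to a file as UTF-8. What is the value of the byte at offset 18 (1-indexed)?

0x82

1-indexed offset 18 is 0-indexed offset 17.
U+7C05F → 4-byte form F1 BC 81 9F at offsets 0–3.
U+062F → 2-byte form D8 AF at offsets 4–5.
U+100E8E → 4-byte form F4 80 BA 8E at offsets 6–9.
U+673A7 → 4-byte form F1 A7 8E A7 at offsets 10–13.
U+0328 → 2-byte form CC A8 at offsets 14–15.
U+30BC → 3-byte form E3 82 BC at offsets 16–18.
Offset 17 falls in char 6's range; it's byte 2 of E3 82 BC = 0x82.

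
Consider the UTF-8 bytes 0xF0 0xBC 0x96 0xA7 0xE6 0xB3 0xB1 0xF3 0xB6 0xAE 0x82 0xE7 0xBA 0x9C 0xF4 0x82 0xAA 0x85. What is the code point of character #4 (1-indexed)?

U+7E9C

Offset 0: leading byte 0xF0 = 11110000 → 4-byte char #1 = F0 BC 96 A7.
Offset 4: leading byte 0xE6 = 11100110 → 3-byte char #2 = E6 B3 B1.
Offset 7: leading byte 0xF3 = 11110011 → 4-byte char #3 = F3 B6 AE 82.
Offset 11: leading byte 0xE7 = 11100111 → 3-byte char #4 = E7 BA 9C.
Leading byte 0xE7 = 11100111 matches 1110xxxx → 3-byte sequence.
Byte 1: 0xE7 = 11100111, payload 0111 (4 bits).
Byte 2: 0xBA = 10111010 (10xxxxxx ✓), payload 111010.
Byte 3: 0x9C = 10011100 (10xxxxxx ✓), payload 011100.
Concatenate: 0111111010011100 = 0x7E9C (16 bits → U+7E9C).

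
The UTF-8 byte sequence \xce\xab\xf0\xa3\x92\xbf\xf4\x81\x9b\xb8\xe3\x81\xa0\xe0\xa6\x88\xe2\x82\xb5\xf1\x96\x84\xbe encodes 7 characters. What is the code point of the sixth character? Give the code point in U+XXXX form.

U+20B5

Offset 0: leading byte 0xCE = 11001110 → 2-byte char #1 = CE AB.
Offset 2: leading byte 0xF0 = 11110000 → 4-byte char #2 = F0 A3 92 BF.
Offset 6: leading byte 0xF4 = 11110100 → 4-byte char #3 = F4 81 9B B8.
Offset 10: leading byte 0xE3 = 11100011 → 3-byte char #4 = E3 81 A0.
Offset 13: leading byte 0xE0 = 11100000 → 3-byte char #5 = E0 A6 88.
Offset 16: leading byte 0xE2 = 11100010 → 3-byte char #6 = E2 82 B5.
Leading byte 0xE2 = 11100010 matches 1110xxxx → 3-byte sequence.
Byte 1: 0xE2 = 11100010, payload 0010 (4 bits).
Byte 2: 0x82 = 10000010 (10xxxxxx ✓), payload 000010.
Byte 3: 0xB5 = 10110101 (10xxxxxx ✓), payload 110101.
Concatenate: 0010000010110101 = 0x20B5 (16 bits → U+20B5).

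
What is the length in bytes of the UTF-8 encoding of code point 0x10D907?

U+10D907 = 0x10D907. UTF-8 uses 1 byte below 0x80, 2 below 0x800, 3 below 0x10000, 4 up to 0x10FFFF. 0x10D907 is in U+10000–U+10FFFF → 4 bytes.

4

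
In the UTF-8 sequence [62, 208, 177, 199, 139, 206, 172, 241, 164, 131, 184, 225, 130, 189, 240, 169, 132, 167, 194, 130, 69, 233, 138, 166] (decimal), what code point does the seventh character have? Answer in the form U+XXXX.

U+29127

Offset 0: leading byte 0x3E = 00111110 → 1-byte char #1 = 3E.
Offset 1: leading byte 0xD0 = 11010000 → 2-byte char #2 = D0 B1.
Offset 3: leading byte 0xC7 = 11000111 → 2-byte char #3 = C7 8B.
Offset 5: leading byte 0xCE = 11001110 → 2-byte char #4 = CE AC.
Offset 7: leading byte 0xF1 = 11110001 → 4-byte char #5 = F1 A4 83 B8.
Offset 11: leading byte 0xE1 = 11100001 → 3-byte char #6 = E1 82 BD.
Offset 14: leading byte 0xF0 = 11110000 → 4-byte char #7 = F0 A9 84 A7.
Leading byte 0xF0 = 11110000 matches 11110xxx → 4-byte sequence.
Byte 1: 0xF0 = 11110000, payload 000 (3 bits).
Byte 2: 0xA9 = 10101001 (10xxxxxx ✓), payload 101001.
Byte 3: 0x84 = 10000100 (10xxxxxx ✓), payload 000100.
Byte 4: 0xA7 = 10100111 (10xxxxxx ✓), payload 100111.
Concatenate: 000101001000100100111 = 0x29127 (21 bits → U+29127).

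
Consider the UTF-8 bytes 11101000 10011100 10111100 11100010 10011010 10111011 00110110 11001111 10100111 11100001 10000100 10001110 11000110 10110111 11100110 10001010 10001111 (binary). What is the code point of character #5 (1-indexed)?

Offset 0: leading byte 0xE8 = 11101000 → 3-byte char #1 = E8 9C BC.
Offset 3: leading byte 0xE2 = 11100010 → 3-byte char #2 = E2 9A BB.
Offset 6: leading byte 0x36 = 00110110 → 1-byte char #3 = 36.
Offset 7: leading byte 0xCF = 11001111 → 2-byte char #4 = CF A7.
Offset 9: leading byte 0xE1 = 11100001 → 3-byte char #5 = E1 84 8E.
Leading byte 0xE1 = 11100001 matches 1110xxxx → 3-byte sequence.
Byte 1: 0xE1 = 11100001, payload 0001 (4 bits).
Byte 2: 0x84 = 10000100 (10xxxxxx ✓), payload 000100.
Byte 3: 0x8E = 10001110 (10xxxxxx ✓), payload 001110.
Concatenate: 0001000100001110 = 0x110E (16 bits → U+110E).

U+110E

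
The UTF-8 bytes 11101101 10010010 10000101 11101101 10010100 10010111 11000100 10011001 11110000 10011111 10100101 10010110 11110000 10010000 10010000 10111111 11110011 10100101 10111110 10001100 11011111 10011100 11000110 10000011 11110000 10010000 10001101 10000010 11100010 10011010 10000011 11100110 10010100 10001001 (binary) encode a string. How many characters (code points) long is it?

Byte at offset 0: 0xED = 11101101 → 3-byte char (#1). Advance 3.
Byte at offset 3: 0xED = 11101101 → 3-byte char (#2). Advance 3.
Byte at offset 6: 0xC4 = 11000100 → 2-byte char (#3). Advance 2.
Byte at offset 8: 0xF0 = 11110000 → 4-byte char (#4). Advance 4.
Byte at offset 12: 0xF0 = 11110000 → 4-byte char (#5). Advance 4.
Byte at offset 16: 0xF3 = 11110011 → 4-byte char (#6). Advance 4.
Byte at offset 20: 0xDF = 11011111 → 2-byte char (#7). Advance 2.
Byte at offset 22: 0xC6 = 11000110 → 2-byte char (#8). Advance 2.
Byte at offset 24: 0xF0 = 11110000 → 4-byte char (#9). Advance 4.
Byte at offset 28: 0xE2 = 11100010 → 3-byte char (#10). Advance 3.
Byte at offset 31: 0xE6 = 11100110 → 3-byte char (#11). Advance 3.
Reached end at offset 34 after 11 code points.

11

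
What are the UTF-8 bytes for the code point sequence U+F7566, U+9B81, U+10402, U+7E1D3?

U+F7566: 4-byte form → F3 B7 95 A6.
U+9B81: 3-byte form → E9 AE 81.
U+10402: 4-byte form → F0 90 90 82.
U+7E1D3: 4-byte form → F1 BE 87 93.
Concatenated (15 bytes): F3 B7 95 A6 E9 AE 81 F0 90 90 82 F1 BE 87 93.

F3 B7 95 A6 E9 AE 81 F0 90 90 82 F1 BE 87 93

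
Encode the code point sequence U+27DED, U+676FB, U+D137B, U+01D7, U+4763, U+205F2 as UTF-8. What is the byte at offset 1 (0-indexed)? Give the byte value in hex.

0xA7

U+27DED → 4-byte form F0 A7 B7 AD at offsets 0–3.
Offset 1 falls in char 1's range; it's byte 2 of F0 A7 B7 AD = 0xA7.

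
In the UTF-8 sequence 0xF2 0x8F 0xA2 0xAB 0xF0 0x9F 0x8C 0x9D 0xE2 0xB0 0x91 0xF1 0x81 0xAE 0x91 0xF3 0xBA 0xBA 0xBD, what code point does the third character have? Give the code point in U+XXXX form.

Offset 0: leading byte 0xF2 = 11110010 → 4-byte char #1 = F2 8F A2 AB.
Offset 4: leading byte 0xF0 = 11110000 → 4-byte char #2 = F0 9F 8C 9D.
Offset 8: leading byte 0xE2 = 11100010 → 3-byte char #3 = E2 B0 91.
Leading byte 0xE2 = 11100010 matches 1110xxxx → 3-byte sequence.
Byte 1: 0xE2 = 11100010, payload 0010 (4 bits).
Byte 2: 0xB0 = 10110000 (10xxxxxx ✓), payload 110000.
Byte 3: 0x91 = 10010001 (10xxxxxx ✓), payload 010001.
Concatenate: 0010110000010001 = 0x2C11 (16 bits → U+2C11).

U+2C11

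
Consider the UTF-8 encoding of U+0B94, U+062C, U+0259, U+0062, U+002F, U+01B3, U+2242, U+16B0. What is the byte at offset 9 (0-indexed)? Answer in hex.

U+0B94 → 3-byte form E0 AE 94 at offsets 0–2.
U+062C → 2-byte form D8 AC at offsets 3–4.
U+0259 → 2-byte form C9 99 at offsets 5–6.
U+0062 → 1-byte form 62 at offsets 7–7.
U+002F → 1-byte form 2F at offsets 8–8.
U+01B3 → 2-byte form C6 B3 at offsets 9–10.
Offset 9 falls in char 6's range; it's byte 1 of C6 B3 = 0xC6.

0xC6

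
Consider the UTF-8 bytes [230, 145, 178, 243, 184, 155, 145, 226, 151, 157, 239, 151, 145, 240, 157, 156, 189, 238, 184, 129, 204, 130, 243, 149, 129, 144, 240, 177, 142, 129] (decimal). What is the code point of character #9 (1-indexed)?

Offset 0: leading byte 0xE6 = 11100110 → 3-byte char #1 = E6 91 B2.
Offset 3: leading byte 0xF3 = 11110011 → 4-byte char #2 = F3 B8 9B 91.
Offset 7: leading byte 0xE2 = 11100010 → 3-byte char #3 = E2 97 9D.
Offset 10: leading byte 0xEF = 11101111 → 3-byte char #4 = EF 97 91.
Offset 13: leading byte 0xF0 = 11110000 → 4-byte char #5 = F0 9D 9C BD.
Offset 17: leading byte 0xEE = 11101110 → 3-byte char #6 = EE B8 81.
Offset 20: leading byte 0xCC = 11001100 → 2-byte char #7 = CC 82.
Offset 22: leading byte 0xF3 = 11110011 → 4-byte char #8 = F3 95 81 90.
Offset 26: leading byte 0xF0 = 11110000 → 4-byte char #9 = F0 B1 8E 81.
Leading byte 0xF0 = 11110000 matches 11110xxx → 4-byte sequence.
Byte 1: 0xF0 = 11110000, payload 000 (3 bits).
Byte 2: 0xB1 = 10110001 (10xxxxxx ✓), payload 110001.
Byte 3: 0x8E = 10001110 (10xxxxxx ✓), payload 001110.
Byte 4: 0x81 = 10000001 (10xxxxxx ✓), payload 000001.
Concatenate: 000110001001110000001 = 0x31381 (21 bits → U+31381).

U+31381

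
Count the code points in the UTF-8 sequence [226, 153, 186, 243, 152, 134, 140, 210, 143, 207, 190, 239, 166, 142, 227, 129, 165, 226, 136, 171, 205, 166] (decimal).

Byte at offset 0: 0xE2 = 11100010 → 3-byte char (#1). Advance 3.
Byte at offset 3: 0xF3 = 11110011 → 4-byte char (#2). Advance 4.
Byte at offset 7: 0xD2 = 11010010 → 2-byte char (#3). Advance 2.
Byte at offset 9: 0xCF = 11001111 → 2-byte char (#4). Advance 2.
Byte at offset 11: 0xEF = 11101111 → 3-byte char (#5). Advance 3.
Byte at offset 14: 0xE3 = 11100011 → 3-byte char (#6). Advance 3.
Byte at offset 17: 0xE2 = 11100010 → 3-byte char (#7). Advance 3.
Byte at offset 20: 0xCD = 11001101 → 2-byte char (#8). Advance 2.
Reached end at offset 22 after 8 code points.

8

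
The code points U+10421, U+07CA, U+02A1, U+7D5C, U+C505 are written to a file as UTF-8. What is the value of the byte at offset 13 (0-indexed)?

U+10421 → 4-byte form F0 90 90 A1 at offsets 0–3.
U+07CA → 2-byte form DF 8A at offsets 4–5.
U+02A1 → 2-byte form CA A1 at offsets 6–7.
U+7D5C → 3-byte form E7 B5 9C at offsets 8–10.
U+C505 → 3-byte form EC 94 85 at offsets 11–13.
Offset 13 falls in char 5's range; it's byte 3 of EC 94 85 = 0x85.

0x85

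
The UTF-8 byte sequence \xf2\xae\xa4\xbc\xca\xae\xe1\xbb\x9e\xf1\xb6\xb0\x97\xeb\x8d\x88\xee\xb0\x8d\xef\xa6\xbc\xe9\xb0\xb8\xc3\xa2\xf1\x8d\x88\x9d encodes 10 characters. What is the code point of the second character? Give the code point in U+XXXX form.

U+02AE

Offset 0: leading byte 0xF2 = 11110010 → 4-byte char #1 = F2 AE A4 BC.
Offset 4: leading byte 0xCA = 11001010 → 2-byte char #2 = CA AE.
Leading byte 0xCA = 11001010 matches 110xxxxx → 2-byte sequence.
Byte 1: 0xCA = 11001010, payload 01010 (5 bits).
Byte 2: 0xAE = 10101110 (10xxxxxx ✓), payload 101110.
Concatenate: 01010101110 = 0x2AE (11 bits → U+02AE).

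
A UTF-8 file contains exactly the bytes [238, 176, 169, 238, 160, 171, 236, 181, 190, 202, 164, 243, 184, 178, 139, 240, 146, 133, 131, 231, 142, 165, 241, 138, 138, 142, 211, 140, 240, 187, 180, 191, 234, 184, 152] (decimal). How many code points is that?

11

Byte at offset 0: 0xEE = 11101110 → 3-byte char (#1). Advance 3.
Byte at offset 3: 0xEE = 11101110 → 3-byte char (#2). Advance 3.
Byte at offset 6: 0xEC = 11101100 → 3-byte char (#3). Advance 3.
Byte at offset 9: 0xCA = 11001010 → 2-byte char (#4). Advance 2.
Byte at offset 11: 0xF3 = 11110011 → 4-byte char (#5). Advance 4.
Byte at offset 15: 0xF0 = 11110000 → 4-byte char (#6). Advance 4.
Byte at offset 19: 0xE7 = 11100111 → 3-byte char (#7). Advance 3.
Byte at offset 22: 0xF1 = 11110001 → 4-byte char (#8). Advance 4.
Byte at offset 26: 0xD3 = 11010011 → 2-byte char (#9). Advance 2.
Byte at offset 28: 0xF0 = 11110000 → 4-byte char (#10). Advance 4.
Byte at offset 32: 0xEA = 11101010 → 3-byte char (#11). Advance 3.
Reached end at offset 35 after 11 code points.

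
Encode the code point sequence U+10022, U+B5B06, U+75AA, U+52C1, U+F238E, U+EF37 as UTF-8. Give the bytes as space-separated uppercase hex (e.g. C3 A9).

U+10022: 4-byte form → F0 90 80 A2.
U+B5B06: 4-byte form → F2 B5 AC 86.
U+75AA: 3-byte form → E7 96 AA.
U+52C1: 3-byte form → E5 8B 81.
U+F238E: 4-byte form → F3 B2 8E 8E.
U+EF37: 3-byte form → EE BC B7.
Concatenated (21 bytes): F0 90 80 A2 F2 B5 AC 86 E7 96 AA E5 8B 81 F3 B2 8E 8E EE BC B7.

F0 90 80 A2 F2 B5 AC 86 E7 96 AA E5 8B 81 F3 B2 8E 8E EE BC B7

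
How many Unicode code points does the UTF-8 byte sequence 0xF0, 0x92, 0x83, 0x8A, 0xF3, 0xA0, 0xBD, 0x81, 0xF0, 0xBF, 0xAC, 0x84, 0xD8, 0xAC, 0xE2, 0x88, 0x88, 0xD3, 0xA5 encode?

Byte at offset 0: 0xF0 = 11110000 → 4-byte char (#1). Advance 4.
Byte at offset 4: 0xF3 = 11110011 → 4-byte char (#2). Advance 4.
Byte at offset 8: 0xF0 = 11110000 → 4-byte char (#3). Advance 4.
Byte at offset 12: 0xD8 = 11011000 → 2-byte char (#4). Advance 2.
Byte at offset 14: 0xE2 = 11100010 → 3-byte char (#5). Advance 3.
Byte at offset 17: 0xD3 = 11010011 → 2-byte char (#6). Advance 2.
Reached end at offset 19 after 6 code points.

6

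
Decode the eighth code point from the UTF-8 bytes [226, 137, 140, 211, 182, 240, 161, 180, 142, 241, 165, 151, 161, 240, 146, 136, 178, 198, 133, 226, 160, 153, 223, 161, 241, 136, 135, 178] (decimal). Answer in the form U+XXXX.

U+07E1

Offset 0: leading byte 0xE2 = 11100010 → 3-byte char #1 = E2 89 8C.
Offset 3: leading byte 0xD3 = 11010011 → 2-byte char #2 = D3 B6.
Offset 5: leading byte 0xF0 = 11110000 → 4-byte char #3 = F0 A1 B4 8E.
Offset 9: leading byte 0xF1 = 11110001 → 4-byte char #4 = F1 A5 97 A1.
Offset 13: leading byte 0xF0 = 11110000 → 4-byte char #5 = F0 92 88 B2.
Offset 17: leading byte 0xC6 = 11000110 → 2-byte char #6 = C6 85.
Offset 19: leading byte 0xE2 = 11100010 → 3-byte char #7 = E2 A0 99.
Offset 22: leading byte 0xDF = 11011111 → 2-byte char #8 = DF A1.
Leading byte 0xDF = 11011111 matches 110xxxxx → 2-byte sequence.
Byte 1: 0xDF = 11011111, payload 11111 (5 bits).
Byte 2: 0xA1 = 10100001 (10xxxxxx ✓), payload 100001.
Concatenate: 11111100001 = 0x7E1 (11 bits → U+07E1).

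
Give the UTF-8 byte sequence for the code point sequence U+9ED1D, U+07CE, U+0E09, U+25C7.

U+9ED1D: 4-byte form → F2 9E B4 9D.
U+07CE: 2-byte form → DF 8E.
U+0E09: 3-byte form → E0 B8 89.
U+25C7: 3-byte form → E2 97 87.
Concatenated (12 bytes): F2 9E B4 9D DF 8E E0 B8 89 E2 97 87.

F2 9E B4 9D DF 8E E0 B8 89 E2 97 87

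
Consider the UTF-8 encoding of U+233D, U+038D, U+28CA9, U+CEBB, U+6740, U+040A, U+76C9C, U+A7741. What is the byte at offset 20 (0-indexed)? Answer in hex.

U+233D → 3-byte form E2 8C BD at offsets 0–2.
U+038D → 2-byte form CE 8D at offsets 3–4.
U+28CA9 → 4-byte form F0 A8 B2 A9 at offsets 5–8.
U+CEBB → 3-byte form EC BA BB at offsets 9–11.
U+6740 → 3-byte form E6 9D 80 at offsets 12–14.
U+040A → 2-byte form D0 8A at offsets 15–16.
U+76C9C → 4-byte form F1 B6 B2 9C at offsets 17–20.
Offset 20 falls in char 7's range; it's byte 4 of F1 B6 B2 9C = 0x9C.

0x9C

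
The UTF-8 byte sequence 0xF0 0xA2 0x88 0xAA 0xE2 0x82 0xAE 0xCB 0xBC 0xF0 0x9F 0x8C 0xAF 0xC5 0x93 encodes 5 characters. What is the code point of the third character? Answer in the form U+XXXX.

Offset 0: leading byte 0xF0 = 11110000 → 4-byte char #1 = F0 A2 88 AA.
Offset 4: leading byte 0xE2 = 11100010 → 3-byte char #2 = E2 82 AE.
Offset 7: leading byte 0xCB = 11001011 → 2-byte char #3 = CB BC.
Leading byte 0xCB = 11001011 matches 110xxxxx → 2-byte sequence.
Byte 1: 0xCB = 11001011, payload 01011 (5 bits).
Byte 2: 0xBC = 10111100 (10xxxxxx ✓), payload 111100.
Concatenate: 01011111100 = 0x2FC (11 bits → U+02FC).

U+02FC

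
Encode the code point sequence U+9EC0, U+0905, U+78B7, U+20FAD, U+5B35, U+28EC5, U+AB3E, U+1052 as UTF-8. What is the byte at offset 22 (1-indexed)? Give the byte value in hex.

1-indexed offset 22 is 0-indexed offset 21.
U+9EC0 → 3-byte form E9 BB 80 at offsets 0–2.
U+0905 → 3-byte form E0 A4 85 at offsets 3–5.
U+78B7 → 3-byte form E7 A2 B7 at offsets 6–8.
U+20FAD → 4-byte form F0 A0 BE AD at offsets 9–12.
U+5B35 → 3-byte form E5 AC B5 at offsets 13–15.
U+28EC5 → 4-byte form F0 A8 BB 85 at offsets 16–19.
U+AB3E → 3-byte form EA AC BE at offsets 20–22.
Offset 21 falls in char 7's range; it's byte 2 of EA AC BE = 0xAC.

0xAC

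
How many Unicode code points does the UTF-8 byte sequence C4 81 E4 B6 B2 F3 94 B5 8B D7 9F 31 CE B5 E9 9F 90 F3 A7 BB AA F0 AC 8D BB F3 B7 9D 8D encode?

10

Byte at offset 0: 0xC4 = 11000100 → 2-byte char (#1). Advance 2.
Byte at offset 2: 0xE4 = 11100100 → 3-byte char (#2). Advance 3.
Byte at offset 5: 0xF3 = 11110011 → 4-byte char (#3). Advance 4.
Byte at offset 9: 0xD7 = 11010111 → 2-byte char (#4). Advance 2.
Byte at offset 11: 0x31 = 00110001 → 1-byte char (#5). Advance 1.
Byte at offset 12: 0xCE = 11001110 → 2-byte char (#6). Advance 2.
Byte at offset 14: 0xE9 = 11101001 → 3-byte char (#7). Advance 3.
Byte at offset 17: 0xF3 = 11110011 → 4-byte char (#8). Advance 4.
Byte at offset 21: 0xF0 = 11110000 → 4-byte char (#9). Advance 4.
Byte at offset 25: 0xF3 = 11110011 → 4-byte char (#10). Advance 4.
Reached end at offset 29 after 10 code points.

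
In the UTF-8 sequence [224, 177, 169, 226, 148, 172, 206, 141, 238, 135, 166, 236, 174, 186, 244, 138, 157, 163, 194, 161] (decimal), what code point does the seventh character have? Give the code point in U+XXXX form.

U+00A1

Offset 0: leading byte 0xE0 = 11100000 → 3-byte char #1 = E0 B1 A9.
Offset 3: leading byte 0xE2 = 11100010 → 3-byte char #2 = E2 94 AC.
Offset 6: leading byte 0xCE = 11001110 → 2-byte char #3 = CE 8D.
Offset 8: leading byte 0xEE = 11101110 → 3-byte char #4 = EE 87 A6.
Offset 11: leading byte 0xEC = 11101100 → 3-byte char #5 = EC AE BA.
Offset 14: leading byte 0xF4 = 11110100 → 4-byte char #6 = F4 8A 9D A3.
Offset 18: leading byte 0xC2 = 11000010 → 2-byte char #7 = C2 A1.
Leading byte 0xC2 = 11000010 matches 110xxxxx → 2-byte sequence.
Byte 1: 0xC2 = 11000010, payload 00010 (5 bits).
Byte 2: 0xA1 = 10100001 (10xxxxxx ✓), payload 100001.
Concatenate: 00010100001 = 0xA1 (11 bits → U+00A1).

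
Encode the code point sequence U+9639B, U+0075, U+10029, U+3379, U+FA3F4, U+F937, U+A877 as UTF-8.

F2 96 8E 9B 75 F0 90 80 A9 E3 8D B9 F3 BA 8F B4 EF A4 B7 EA A1 B7

U+9639B: 4-byte form → F2 96 8E 9B.
U+0075: 1-byte form → 75.
U+10029: 4-byte form → F0 90 80 A9.
U+3379: 3-byte form → E3 8D B9.
U+FA3F4: 4-byte form → F3 BA 8F B4.
U+F937: 3-byte form → EF A4 B7.
U+A877: 3-byte form → EA A1 B7.
Concatenated (22 bytes): F2 96 8E 9B 75 F0 90 80 A9 E3 8D B9 F3 BA 8F B4 EF A4 B7 EA A1 B7.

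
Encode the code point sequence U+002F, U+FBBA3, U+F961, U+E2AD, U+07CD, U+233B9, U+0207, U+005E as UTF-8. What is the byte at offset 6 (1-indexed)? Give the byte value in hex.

0xEF

1-indexed offset 6 is 0-indexed offset 5.
U+002F → 1-byte form 2F at offsets 0–0.
U+FBBA3 → 4-byte form F3 BB AE A3 at offsets 1–4.
U+F961 → 3-byte form EF A5 A1 at offsets 5–7.
Offset 5 falls in char 3's range; it's byte 1 of EF A5 A1 = 0xEF.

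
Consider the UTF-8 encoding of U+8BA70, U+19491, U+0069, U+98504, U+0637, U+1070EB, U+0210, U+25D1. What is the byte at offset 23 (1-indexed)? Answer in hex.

0x97

1-indexed offset 23 is 0-indexed offset 22.
U+8BA70 → 4-byte form F2 8B A9 B0 at offsets 0–3.
U+19491 → 4-byte form F0 99 92 91 at offsets 4–7.
U+0069 → 1-byte form 69 at offsets 8–8.
U+98504 → 4-byte form F2 98 94 84 at offsets 9–12.
U+0637 → 2-byte form D8 B7 at offsets 13–14.
U+1070EB → 4-byte form F4 87 83 AB at offsets 15–18.
U+0210 → 2-byte form C8 90 at offsets 19–20.
U+25D1 → 3-byte form E2 97 91 at offsets 21–23.
Offset 22 falls in char 8's range; it's byte 2 of E2 97 91 = 0x97.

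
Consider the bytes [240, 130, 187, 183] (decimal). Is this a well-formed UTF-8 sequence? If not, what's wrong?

Leading byte 0xF0 = 11110000 → 4-byte form.
Continuation bytes all match 10xxxxxx. Payload decodes to 0x2EF7.
But 0x2EF7 < 0x10000, the minimum for a 4-byte sequence — this is an overlong encoding.

invalid (overlong encoding)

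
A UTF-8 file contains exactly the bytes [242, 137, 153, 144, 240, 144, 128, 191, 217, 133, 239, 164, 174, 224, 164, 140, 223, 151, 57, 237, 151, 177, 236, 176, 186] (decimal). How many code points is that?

9

Byte at offset 0: 0xF2 = 11110010 → 4-byte char (#1). Advance 4.
Byte at offset 4: 0xF0 = 11110000 → 4-byte char (#2). Advance 4.
Byte at offset 8: 0xD9 = 11011001 → 2-byte char (#3). Advance 2.
Byte at offset 10: 0xEF = 11101111 → 3-byte char (#4). Advance 3.
Byte at offset 13: 0xE0 = 11100000 → 3-byte char (#5). Advance 3.
Byte at offset 16: 0xDF = 11011111 → 2-byte char (#6). Advance 2.
Byte at offset 18: 0x39 = 00111001 → 1-byte char (#7). Advance 1.
Byte at offset 19: 0xED = 11101101 → 3-byte char (#8). Advance 3.
Byte at offset 22: 0xEC = 11101100 → 3-byte char (#9). Advance 3.
Reached end at offset 25 after 9 code points.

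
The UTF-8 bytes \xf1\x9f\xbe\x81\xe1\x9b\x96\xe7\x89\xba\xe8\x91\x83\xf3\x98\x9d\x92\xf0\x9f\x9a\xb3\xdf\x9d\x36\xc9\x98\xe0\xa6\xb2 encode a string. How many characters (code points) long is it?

Byte at offset 0: 0xF1 = 11110001 → 4-byte char (#1). Advance 4.
Byte at offset 4: 0xE1 = 11100001 → 3-byte char (#2). Advance 3.
Byte at offset 7: 0xE7 = 11100111 → 3-byte char (#3). Advance 3.
Byte at offset 10: 0xE8 = 11101000 → 3-byte char (#4). Advance 3.
Byte at offset 13: 0xF3 = 11110011 → 4-byte char (#5). Advance 4.
Byte at offset 17: 0xF0 = 11110000 → 4-byte char (#6). Advance 4.
Byte at offset 21: 0xDF = 11011111 → 2-byte char (#7). Advance 2.
Byte at offset 23: 0x36 = 00110110 → 1-byte char (#8). Advance 1.
Byte at offset 24: 0xC9 = 11001001 → 2-byte char (#9). Advance 2.
Byte at offset 26: 0xE0 = 11100000 → 3-byte char (#10). Advance 3.
Reached end at offset 29 after 10 code points.

10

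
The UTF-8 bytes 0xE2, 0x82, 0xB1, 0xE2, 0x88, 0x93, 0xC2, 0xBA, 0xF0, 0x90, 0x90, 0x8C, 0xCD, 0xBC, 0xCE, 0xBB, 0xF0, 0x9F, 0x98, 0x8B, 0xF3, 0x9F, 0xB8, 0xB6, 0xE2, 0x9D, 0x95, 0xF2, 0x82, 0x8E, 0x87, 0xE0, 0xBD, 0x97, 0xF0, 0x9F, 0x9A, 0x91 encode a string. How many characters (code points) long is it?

12

Byte at offset 0: 0xE2 = 11100010 → 3-byte char (#1). Advance 3.
Byte at offset 3: 0xE2 = 11100010 → 3-byte char (#2). Advance 3.
Byte at offset 6: 0xC2 = 11000010 → 2-byte char (#3). Advance 2.
Byte at offset 8: 0xF0 = 11110000 → 4-byte char (#4). Advance 4.
Byte at offset 12: 0xCD = 11001101 → 2-byte char (#5). Advance 2.
Byte at offset 14: 0xCE = 11001110 → 2-byte char (#6). Advance 2.
Byte at offset 16: 0xF0 = 11110000 → 4-byte char (#7). Advance 4.
Byte at offset 20: 0xF3 = 11110011 → 4-byte char (#8). Advance 4.
Byte at offset 24: 0xE2 = 11100010 → 3-byte char (#9). Advance 3.
Byte at offset 27: 0xF2 = 11110010 → 4-byte char (#10). Advance 4.
Byte at offset 31: 0xE0 = 11100000 → 3-byte char (#11). Advance 3.
Byte at offset 34: 0xF0 = 11110000 → 4-byte char (#12). Advance 4.
Reached end at offset 38 after 12 code points.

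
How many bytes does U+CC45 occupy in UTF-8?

3

U+CC45 = 0xCC45. UTF-8 uses 1 byte below 0x80, 2 below 0x800, 3 below 0x10000, 4 up to 0x10FFFF. 0xCC45 is in U+0800–U+FFFF → 3 bytes.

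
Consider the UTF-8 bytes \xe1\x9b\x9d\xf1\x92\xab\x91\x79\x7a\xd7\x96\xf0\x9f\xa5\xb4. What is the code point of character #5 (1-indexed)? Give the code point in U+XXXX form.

U+05D6

Offset 0: leading byte 0xE1 = 11100001 → 3-byte char #1 = E1 9B 9D.
Offset 3: leading byte 0xF1 = 11110001 → 4-byte char #2 = F1 92 AB 91.
Offset 7: leading byte 0x79 = 01111001 → 1-byte char #3 = 79.
Offset 8: leading byte 0x7A = 01111010 → 1-byte char #4 = 7A.
Offset 9: leading byte 0xD7 = 11010111 → 2-byte char #5 = D7 96.
Leading byte 0xD7 = 11010111 matches 110xxxxx → 2-byte sequence.
Byte 1: 0xD7 = 11010111, payload 10111 (5 bits).
Byte 2: 0x96 = 10010110 (10xxxxxx ✓), payload 010110.
Concatenate: 10111010110 = 0x5D6 (11 bits → U+05D6).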